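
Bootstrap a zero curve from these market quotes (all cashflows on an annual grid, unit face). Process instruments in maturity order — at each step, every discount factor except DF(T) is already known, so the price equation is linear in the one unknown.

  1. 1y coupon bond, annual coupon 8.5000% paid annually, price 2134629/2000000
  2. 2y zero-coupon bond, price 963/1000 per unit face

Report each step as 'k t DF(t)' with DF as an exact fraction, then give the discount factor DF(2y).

1 1 9837/10000
2 2 963/1000
DF(2y) = 963/1000 ≈ 0.963000

step 1 [1y] bond c/1=17/200: DF=(2134629/2000000 − 17/200·(0))/(1+17/200) = 9837/10000 ≈ 0.983700
step 2 [2y] zero: DF = P = 963/1000 ≈ 0.963000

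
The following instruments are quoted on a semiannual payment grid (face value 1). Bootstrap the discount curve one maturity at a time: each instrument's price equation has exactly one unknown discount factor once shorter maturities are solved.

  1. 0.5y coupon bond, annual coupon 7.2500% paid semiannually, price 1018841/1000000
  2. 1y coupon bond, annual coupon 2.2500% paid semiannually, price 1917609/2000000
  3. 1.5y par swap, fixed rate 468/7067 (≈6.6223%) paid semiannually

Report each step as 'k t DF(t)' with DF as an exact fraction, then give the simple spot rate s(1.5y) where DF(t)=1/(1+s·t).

step 1 [0.5y] bond c/2=29/800: DF=(1018841/1000000 − 29/800·(0))/(1+29/800) = 1229/1250 ≈ 0.983200
step 2 [1y] bond c/2=9/800: DF=(1917609/2000000 − 9/800·(0.983200))/(1+9/800) = 2343/2500 ≈ 0.937200
step 3 [1.5y] swap r/2=234/7067: DF=(1 − 234/7067·(0.983200+0.937200))/(1+234/7067) = 1133/1250 ≈ 0.906400

1 1/2 1229/1250
2 1 2343/2500
3 3/2 1133/1250
s(1.5y) = (1/(1133/1250) − 1)/(3/2) = 78/1133 ≈ 6.8844%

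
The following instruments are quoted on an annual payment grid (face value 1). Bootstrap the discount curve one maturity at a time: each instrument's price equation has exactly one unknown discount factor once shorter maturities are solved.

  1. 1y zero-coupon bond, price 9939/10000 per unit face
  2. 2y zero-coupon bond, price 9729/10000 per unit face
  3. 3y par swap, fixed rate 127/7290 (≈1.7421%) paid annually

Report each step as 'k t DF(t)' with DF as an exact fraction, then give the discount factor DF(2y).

1 1 9939/10000
2 2 9729/10000
3 3 2373/2500
DF(2y) = 9729/10000 ≈ 0.972900

step 1 [1y] zero: DF = P = 9939/10000 ≈ 0.993900
step 2 [2y] zero: DF = P = 9729/10000 ≈ 0.972900
step 3 [3y] swap r/1=127/7290: DF=(1 − 127/7290·(0.993900+0.972900))/(1+127/7290) = 2373/2500 ≈ 0.949200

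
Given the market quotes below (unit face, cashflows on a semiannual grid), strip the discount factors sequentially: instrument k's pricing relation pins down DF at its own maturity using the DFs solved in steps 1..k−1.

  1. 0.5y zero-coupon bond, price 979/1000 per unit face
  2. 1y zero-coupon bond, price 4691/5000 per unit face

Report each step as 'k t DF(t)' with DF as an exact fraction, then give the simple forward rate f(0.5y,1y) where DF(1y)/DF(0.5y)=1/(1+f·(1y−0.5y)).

step 1 [0.5y] zero: DF = P = 979/1000 ≈ 0.979000
step 2 [1y] zero: DF = P = 4691/5000 ≈ 0.938200

1 1/2 979/1000
2 1 4691/5000
f(0.5y,1y) = ((979/1000)/(4691/5000) − 1)/(1/2) = 408/4691 ≈ 8.6975%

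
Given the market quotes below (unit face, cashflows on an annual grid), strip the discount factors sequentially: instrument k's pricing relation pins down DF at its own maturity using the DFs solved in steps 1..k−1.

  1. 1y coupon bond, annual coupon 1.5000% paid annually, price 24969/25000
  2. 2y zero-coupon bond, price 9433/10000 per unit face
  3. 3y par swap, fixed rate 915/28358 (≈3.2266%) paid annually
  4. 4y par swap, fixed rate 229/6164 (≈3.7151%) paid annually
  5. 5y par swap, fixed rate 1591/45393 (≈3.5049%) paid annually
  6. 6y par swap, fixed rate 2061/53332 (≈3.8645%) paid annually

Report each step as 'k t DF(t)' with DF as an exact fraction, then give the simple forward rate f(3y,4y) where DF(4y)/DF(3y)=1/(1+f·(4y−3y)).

1 1 123/125
2 2 9433/10000
3 3 1817/2000
4 4 4313/5000
5 5 8409/10000
6 6 7939/10000
f(3y,4y) = ((1817/2000)/(4313/5000) − 1)/(1) = 459/8626 ≈ 5.3211%

step 1 [1y] bond c/1=3/200: DF=(24969/25000 − 3/200·(0))/(1+3/200) = 123/125 ≈ 0.984000
step 2 [2y] zero: DF = P = 9433/10000 ≈ 0.943300
step 3 [3y] swap r/1=915/28358: DF=(1 − 915/28358·(0.984000+0.943300))/(1+915/28358) = 1817/2000 ≈ 0.908500
step 4 [4y] swap r/1=229/6164: DF=(1 − 229/6164·(0.984000+0.943300+0.908500))/(1+229/6164) = 4313/5000 ≈ 0.862600
step 5 [5y] swap r/1=1591/45393: DF=(1 − 1591/45393·(0.984000+0.943300+0.908500+0.862600))/(1+1591/45393) = 8409/10000 ≈ 0.840900
step 6 [6y] swap r/1=2061/53332: DF=(1 − 2061/53332·(0.984000+0.943300+0.908500+0.862600+0.840900))/(1+2061/53332) = 7939/10000 ≈ 0.793900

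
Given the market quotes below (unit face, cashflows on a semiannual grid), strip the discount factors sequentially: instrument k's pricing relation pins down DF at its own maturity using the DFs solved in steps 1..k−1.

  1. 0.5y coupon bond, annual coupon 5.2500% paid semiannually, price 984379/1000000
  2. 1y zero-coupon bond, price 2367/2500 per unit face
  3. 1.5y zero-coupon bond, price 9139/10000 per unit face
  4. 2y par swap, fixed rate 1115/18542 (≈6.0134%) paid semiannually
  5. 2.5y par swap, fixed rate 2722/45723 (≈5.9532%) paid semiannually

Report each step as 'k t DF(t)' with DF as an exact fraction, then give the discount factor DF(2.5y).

1 1/2 1199/1250
2 1 2367/2500
3 3/2 9139/10000
4 2 1777/2000
5 5/2 8639/10000
DF(2.5y) = 8639/10000 ≈ 0.863900

step 1 [0.5y] bond c/2=21/800: DF=(984379/1000000 − 21/800·(0))/(1+21/800) = 1199/1250 ≈ 0.959200
step 2 [1y] zero: DF = P = 2367/2500 ≈ 0.946800
step 3 [1.5y] zero: DF = P = 9139/10000 ≈ 0.913900
step 4 [2y] swap r/2=1115/37084: DF=(1 − 1115/37084·(0.959200+0.946800+0.913900))/(1+1115/37084) = 1777/2000 ≈ 0.888500
step 5 [2.5y] swap r/2=1361/45723: DF=(1 − 1361/45723·(0.959200+0.946800+0.913900+0.888500))/(1+1361/45723) = 8639/10000 ≈ 0.863900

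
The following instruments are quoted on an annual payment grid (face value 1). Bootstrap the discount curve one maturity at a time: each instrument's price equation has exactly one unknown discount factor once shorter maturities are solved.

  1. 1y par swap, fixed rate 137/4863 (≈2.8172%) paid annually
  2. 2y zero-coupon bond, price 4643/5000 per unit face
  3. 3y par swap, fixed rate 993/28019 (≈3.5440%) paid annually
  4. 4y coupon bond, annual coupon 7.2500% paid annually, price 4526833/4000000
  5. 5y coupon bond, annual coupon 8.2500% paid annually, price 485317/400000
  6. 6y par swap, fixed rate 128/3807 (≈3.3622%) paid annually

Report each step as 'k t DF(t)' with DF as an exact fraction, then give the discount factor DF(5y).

1 1 4863/5000
2 2 4643/5000
3 3 9007/10000
4 4 4329/5000
5 5 8413/10000
6 6 513/625
DF(5y) = 8413/10000 ≈ 0.841300

step 1 [1y] swap r/1=137/4863: DF=(1 − 137/4863·(0))/(1+137/4863) = 4863/5000 ≈ 0.972600
step 2 [2y] zero: DF = P = 4643/5000 ≈ 0.928600
step 3 [3y] swap r/1=993/28019: DF=(1 − 993/28019·(0.972600+0.928600))/(1+993/28019) = 9007/10000 ≈ 0.900700
step 4 [4y] bond c/1=29/400: DF=(4526833/4000000 − 29/400·(0.972600+0.928600+0.900700))/(1+29/400) = 4329/5000 ≈ 0.865800
step 5 [5y] bond c/1=33/400: DF=(485317/400000 − 33/400·(0.972600+0.928600+0.900700+0.865800))/(1+33/400) = 8413/10000 ≈ 0.841300
step 6 [6y] swap r/1=128/3807: DF=(1 − 128/3807·(0.972600+0.928600+0.900700+0.865800+0.841300))/(1+128/3807) = 513/625 ≈ 0.820800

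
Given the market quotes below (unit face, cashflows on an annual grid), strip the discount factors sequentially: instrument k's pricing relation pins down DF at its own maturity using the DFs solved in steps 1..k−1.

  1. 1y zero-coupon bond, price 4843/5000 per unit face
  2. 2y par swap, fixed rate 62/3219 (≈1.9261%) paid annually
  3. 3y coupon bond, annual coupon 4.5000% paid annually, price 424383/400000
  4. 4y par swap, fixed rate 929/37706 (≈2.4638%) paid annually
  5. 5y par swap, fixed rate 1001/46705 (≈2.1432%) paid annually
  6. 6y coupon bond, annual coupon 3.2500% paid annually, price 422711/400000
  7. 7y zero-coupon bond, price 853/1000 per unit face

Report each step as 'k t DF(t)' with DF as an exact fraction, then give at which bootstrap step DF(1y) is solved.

1 1 4843/5000
2 2 2407/2500
3 3 9321/10000
4 4 9071/10000
5 5 8999/10000
6 6 1753/2000
7 7 853/1000
DF(1y) is solved at step 1

step 1 [1y] zero: DF = P = 4843/5000 ≈ 0.968600
step 2 [2y] swap r/1=62/3219: DF=(1 − 62/3219·(0.968600))/(1+62/3219) = 2407/2500 ≈ 0.962800
step 3 [3y] bond c/1=9/200: DF=(424383/400000 − 9/200·(0.968600+0.962800))/(1+9/200) = 9321/10000 ≈ 0.932100
step 4 [4y] swap r/1=929/37706: DF=(1 − 929/37706·(0.968600+0.962800+0.932100))/(1+929/37706) = 9071/10000 ≈ 0.907100
step 5 [5y] swap r/1=1001/46705: DF=(1 − 1001/46705·(0.968600+0.962800+0.932100+0.907100))/(1+1001/46705) = 8999/10000 ≈ 0.899900
step 6 [6y] bond c/1=13/400: DF=(422711/400000 − 13/400·(0.968600+0.962800+0.932100+0.907100+0.899900))/(1+13/400) = 1753/2000 ≈ 0.876500
step 7 [7y] zero: DF = P = 853/1000 ≈ 0.853000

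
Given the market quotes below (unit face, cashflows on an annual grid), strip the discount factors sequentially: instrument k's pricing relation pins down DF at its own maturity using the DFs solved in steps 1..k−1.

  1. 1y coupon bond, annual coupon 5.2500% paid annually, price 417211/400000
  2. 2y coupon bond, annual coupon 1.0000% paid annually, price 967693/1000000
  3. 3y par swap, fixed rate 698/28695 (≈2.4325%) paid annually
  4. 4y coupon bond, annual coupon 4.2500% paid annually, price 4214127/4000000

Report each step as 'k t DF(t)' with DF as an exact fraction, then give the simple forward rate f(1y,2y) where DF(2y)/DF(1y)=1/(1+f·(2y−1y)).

1 1 991/1000
2 2 9483/10000
3 3 4651/5000
4 4 1117/1250
f(1y,2y) = ((991/1000)/(9483/10000) − 1)/(1) = 427/9483 ≈ 4.5028%

step 1 [1y] bond c/1=21/400: DF=(417211/400000 − 21/400·(0))/(1+21/400) = 991/1000 ≈ 0.991000
step 2 [2y] bond c/1=1/100: DF=(967693/1000000 − 1/100·(0.991000))/(1+1/100) = 9483/10000 ≈ 0.948300
step 3 [3y] swap r/1=698/28695: DF=(1 − 698/28695·(0.991000+0.948300))/(1+698/28695) = 4651/5000 ≈ 0.930200
step 4 [4y] bond c/1=17/400: DF=(4214127/4000000 − 17/400·(0.991000+0.948300+0.930200))/(1+17/400) = 1117/1250 ≈ 0.893600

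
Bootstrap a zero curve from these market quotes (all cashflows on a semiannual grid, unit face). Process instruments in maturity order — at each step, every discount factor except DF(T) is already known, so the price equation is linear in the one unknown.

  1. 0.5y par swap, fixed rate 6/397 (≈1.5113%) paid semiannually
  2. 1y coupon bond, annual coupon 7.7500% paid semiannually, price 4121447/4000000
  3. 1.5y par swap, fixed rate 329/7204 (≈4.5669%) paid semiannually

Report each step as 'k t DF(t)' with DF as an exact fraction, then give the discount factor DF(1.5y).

1 1/2 397/400
2 1 9549/10000
3 3/2 4671/5000
DF(1.5y) = 4671/5000 ≈ 0.934200

step 1 [0.5y] swap r/2=3/397: DF=(1 − 3/397·(0))/(1+3/397) = 397/400 ≈ 0.992500
step 2 [1y] bond c/2=31/800: DF=(4121447/4000000 − 31/800·(0.992500))/(1+31/800) = 9549/10000 ≈ 0.954900
step 3 [1.5y] swap r/2=329/14408: DF=(1 − 329/14408·(0.992500+0.954900))/(1+329/14408) = 4671/5000 ≈ 0.934200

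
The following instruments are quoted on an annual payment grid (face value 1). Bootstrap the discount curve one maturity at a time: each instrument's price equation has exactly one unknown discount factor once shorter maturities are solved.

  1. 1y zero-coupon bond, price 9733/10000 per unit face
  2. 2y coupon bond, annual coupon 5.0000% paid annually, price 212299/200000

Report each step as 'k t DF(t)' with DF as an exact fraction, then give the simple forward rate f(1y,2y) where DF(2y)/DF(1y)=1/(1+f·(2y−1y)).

1 1 9733/10000
2 2 4823/5000
f(1y,2y) = ((9733/10000)/(4823/5000) − 1)/(1) = 87/9646 ≈ 0.9019%

step 1 [1y] zero: DF = P = 9733/10000 ≈ 0.973300
step 2 [2y] bond c/1=1/20: DF=(212299/200000 − 1/20·(0.973300))/(1+1/20) = 4823/5000 ≈ 0.964600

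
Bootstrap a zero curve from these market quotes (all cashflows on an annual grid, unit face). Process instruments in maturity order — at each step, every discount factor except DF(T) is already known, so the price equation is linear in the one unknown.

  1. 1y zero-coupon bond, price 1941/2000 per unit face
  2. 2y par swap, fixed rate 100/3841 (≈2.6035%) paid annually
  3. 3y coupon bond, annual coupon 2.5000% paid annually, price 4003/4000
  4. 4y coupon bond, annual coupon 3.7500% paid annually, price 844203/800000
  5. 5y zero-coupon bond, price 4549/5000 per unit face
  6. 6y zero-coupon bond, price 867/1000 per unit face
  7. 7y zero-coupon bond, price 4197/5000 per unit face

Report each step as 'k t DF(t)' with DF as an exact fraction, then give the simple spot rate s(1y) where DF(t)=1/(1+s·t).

step 1 [1y] zero: DF = P = 1941/2000 ≈ 0.970500
step 2 [2y] swap r/1=100/3841: DF=(1 − 100/3841·(0.970500))/(1+100/3841) = 19/20 ≈ 0.950000
step 3 [3y] bond c/1=1/40: DF=(4003/4000 − 1/40·(0.970500+0.950000))/(1+1/40) = 1859/2000 ≈ 0.929500
step 4 [4y] bond c/1=3/80: DF=(844203/800000 − 3/80·(0.970500+0.950000+0.929500))/(1+3/80) = 9141/10000 ≈ 0.914100
step 5 [5y] zero: DF = P = 4549/5000 ≈ 0.909800
step 6 [6y] zero: DF = P = 867/1000 ≈ 0.867000
step 7 [7y] zero: DF = P = 4197/5000 ≈ 0.839400

1 1 1941/2000
2 2 19/20
3 3 1859/2000
4 4 9141/10000
5 5 4549/5000
6 6 867/1000
7 7 4197/5000
s(1y) = (1/(1941/2000) − 1)/(1) = 59/1941 ≈ 3.0397%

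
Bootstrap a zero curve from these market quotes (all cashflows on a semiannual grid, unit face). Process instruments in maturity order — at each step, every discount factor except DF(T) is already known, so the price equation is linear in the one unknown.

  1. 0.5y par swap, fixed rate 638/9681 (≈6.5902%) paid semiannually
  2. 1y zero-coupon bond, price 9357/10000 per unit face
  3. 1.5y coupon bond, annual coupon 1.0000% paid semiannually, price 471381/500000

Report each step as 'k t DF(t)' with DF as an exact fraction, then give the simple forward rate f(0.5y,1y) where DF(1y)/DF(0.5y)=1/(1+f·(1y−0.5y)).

1 1/2 9681/10000
2 1 9357/10000
3 3/2 4643/5000
f(0.5y,1y) = ((9681/10000)/(9357/10000) − 1)/(1/2) = 216/3119 ≈ 6.9253%

step 1 [0.5y] swap r/2=319/9681: DF=(1 − 319/9681·(0))/(1+319/9681) = 9681/10000 ≈ 0.968100
step 2 [1y] zero: DF = P = 9357/10000 ≈ 0.935700
step 3 [1.5y] bond c/2=1/200: DF=(471381/500000 − 1/200·(0.968100+0.935700))/(1+1/200) = 4643/5000 ≈ 0.928600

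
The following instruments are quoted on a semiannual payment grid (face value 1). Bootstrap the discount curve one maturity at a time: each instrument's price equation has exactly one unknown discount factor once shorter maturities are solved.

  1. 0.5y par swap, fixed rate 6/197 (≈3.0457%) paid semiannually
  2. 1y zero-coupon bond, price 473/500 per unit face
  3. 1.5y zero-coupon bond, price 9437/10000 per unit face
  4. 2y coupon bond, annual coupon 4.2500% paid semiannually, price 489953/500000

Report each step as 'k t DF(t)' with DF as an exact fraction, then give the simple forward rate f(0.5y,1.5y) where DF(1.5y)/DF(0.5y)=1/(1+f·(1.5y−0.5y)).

1 1/2 197/200
2 1 473/500
3 3/2 9437/10000
4 2 8997/10000
f(0.5y,1.5y) = ((197/200)/(9437/10000) − 1)/(1) = 413/9437 ≈ 4.3764%

step 1 [0.5y] swap r/2=3/197: DF=(1 − 3/197·(0))/(1+3/197) = 197/200 ≈ 0.985000
step 2 [1y] zero: DF = P = 473/500 ≈ 0.946000
step 3 [1.5y] zero: DF = P = 9437/10000 ≈ 0.943700
step 4 [2y] bond c/2=17/800: DF=(489953/500000 − 17/800·(0.985000+0.946000+0.943700))/(1+17/800) = 8997/10000 ≈ 0.899700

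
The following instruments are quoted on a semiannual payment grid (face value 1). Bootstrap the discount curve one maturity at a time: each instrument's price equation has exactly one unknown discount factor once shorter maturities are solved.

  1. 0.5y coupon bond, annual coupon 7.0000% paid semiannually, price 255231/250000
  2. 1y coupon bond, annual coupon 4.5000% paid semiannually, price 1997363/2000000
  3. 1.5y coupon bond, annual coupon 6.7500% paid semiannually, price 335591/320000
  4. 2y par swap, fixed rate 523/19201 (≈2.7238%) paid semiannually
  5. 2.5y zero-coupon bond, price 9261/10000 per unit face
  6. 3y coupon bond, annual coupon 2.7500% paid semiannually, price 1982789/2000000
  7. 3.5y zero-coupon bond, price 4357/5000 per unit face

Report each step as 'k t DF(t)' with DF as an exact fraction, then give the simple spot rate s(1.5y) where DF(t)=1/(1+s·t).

step 1 [0.5y] bond c/2=7/200: DF=(255231/250000 − 7/200·(0))/(1+7/200) = 1233/1250 ≈ 0.986400
step 2 [1y] bond c/2=9/400: DF=(1997363/2000000 − 9/400·(0.986400))/(1+9/400) = 191/200 ≈ 0.955000
step 3 [1.5y] bond c/2=27/800: DF=(335591/320000 − 27/800·(0.986400+0.955000))/(1+27/800) = 9511/10000 ≈ 0.951100
step 4 [2y] swap r/2=523/38402: DF=(1 − 523/38402·(0.986400+0.955000+0.951100))/(1+523/38402) = 9477/10000 ≈ 0.947700
step 5 [2.5y] zero: DF = P = 9261/10000 ≈ 0.926100
step 6 [3y] bond c/2=11/800: DF=(1982789/2000000 − 11/800·(0.986400+0.955000+0.951100+0.947700+0.926100))/(1+11/800) = 9133/10000 ≈ 0.913300
step 7 [3.5y] zero: DF = P = 4357/5000 ≈ 0.871400

1 1/2 1233/1250
2 1 191/200
3 3/2 9511/10000
4 2 9477/10000
5 5/2 9261/10000
6 3 9133/10000
7 7/2 4357/5000
s(1.5y) = (1/(9511/10000) − 1)/(3/2) = 326/9511 ≈ 3.4276%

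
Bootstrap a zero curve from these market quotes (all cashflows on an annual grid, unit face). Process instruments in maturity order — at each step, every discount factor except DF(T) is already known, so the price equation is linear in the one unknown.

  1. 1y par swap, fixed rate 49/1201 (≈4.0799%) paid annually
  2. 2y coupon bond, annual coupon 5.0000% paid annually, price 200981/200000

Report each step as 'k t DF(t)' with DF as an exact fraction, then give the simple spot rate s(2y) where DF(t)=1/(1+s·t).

step 1 [1y] swap r/1=49/1201: DF=(1 − 49/1201·(0))/(1+49/1201) = 1201/1250 ≈ 0.960800
step 2 [2y] bond c/1=1/20: DF=(200981/200000 − 1/20·(0.960800))/(1+1/20) = 9113/10000 ≈ 0.911300

1 1 1201/1250
2 2 9113/10000
s(2y) = (1/(9113/10000) − 1)/(2) = 887/18226 ≈ 4.8667%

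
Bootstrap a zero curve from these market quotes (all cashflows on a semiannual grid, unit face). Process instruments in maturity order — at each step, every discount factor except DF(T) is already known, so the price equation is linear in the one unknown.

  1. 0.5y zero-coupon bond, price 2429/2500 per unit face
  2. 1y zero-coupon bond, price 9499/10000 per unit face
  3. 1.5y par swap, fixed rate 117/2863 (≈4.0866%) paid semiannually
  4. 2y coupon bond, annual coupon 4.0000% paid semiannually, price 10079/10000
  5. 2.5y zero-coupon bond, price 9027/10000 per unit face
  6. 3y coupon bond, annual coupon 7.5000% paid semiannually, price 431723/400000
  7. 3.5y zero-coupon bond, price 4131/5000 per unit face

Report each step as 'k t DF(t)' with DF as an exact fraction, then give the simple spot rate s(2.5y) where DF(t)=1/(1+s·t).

1 1/2 2429/2500
2 1 9499/10000
3 3/2 1883/2000
4 2 233/250
5 5/2 9027/10000
6 3 1741/2000
7 7/2 4131/5000
s(2.5y) = (1/(9027/10000) − 1)/(5/2) = 1946/45135 ≈ 4.3115%

step 1 [0.5y] zero: DF = P = 2429/2500 ≈ 0.971600
step 2 [1y] zero: DF = P = 9499/10000 ≈ 0.949900
step 3 [1.5y] swap r/2=117/5726: DF=(1 − 117/5726·(0.971600+0.949900))/(1+117/5726) = 1883/2000 ≈ 0.941500
step 4 [2y] bond c/2=1/50: DF=(10079/10000 − 1/50·(0.971600+0.949900+0.941500))/(1+1/50) = 233/250 ≈ 0.932000
step 5 [2.5y] zero: DF = P = 9027/10000 ≈ 0.902700
step 6 [3y] bond c/2=3/80: DF=(431723/400000 − 3/80·(0.971600+0.949900+0.941500+0.932000+0.902700))/(1+3/80) = 1741/2000 ≈ 0.870500
step 7 [3.5y] zero: DF = P = 4131/5000 ≈ 0.826200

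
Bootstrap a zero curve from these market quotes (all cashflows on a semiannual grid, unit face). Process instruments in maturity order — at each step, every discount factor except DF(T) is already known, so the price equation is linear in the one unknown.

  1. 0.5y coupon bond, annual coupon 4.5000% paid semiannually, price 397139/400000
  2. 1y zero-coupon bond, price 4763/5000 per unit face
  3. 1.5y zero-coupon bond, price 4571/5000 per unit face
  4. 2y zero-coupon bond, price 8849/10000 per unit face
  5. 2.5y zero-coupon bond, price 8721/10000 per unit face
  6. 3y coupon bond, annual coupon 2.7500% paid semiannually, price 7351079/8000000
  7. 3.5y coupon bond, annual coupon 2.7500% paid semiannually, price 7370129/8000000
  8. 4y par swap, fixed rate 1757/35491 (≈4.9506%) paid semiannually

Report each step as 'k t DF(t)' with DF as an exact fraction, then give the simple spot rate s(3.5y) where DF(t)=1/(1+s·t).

1 1/2 971/1000
2 1 4763/5000
3 3/2 4571/5000
4 2 8849/10000
5 5/2 8721/10000
6 3 8441/10000
7 7/2 167/200
8 4 8243/10000
s(3.5y) = (1/(167/200) − 1)/(7/2) = 66/1169 ≈ 5.6459%

step 1 [0.5y] bond c/2=9/400: DF=(397139/400000 − 9/400·(0))/(1+9/400) = 971/1000 ≈ 0.971000
step 2 [1y] zero: DF = P = 4763/5000 ≈ 0.952600
step 3 [1.5y] zero: DF = P = 4571/5000 ≈ 0.914200
step 4 [2y] zero: DF = P = 8849/10000 ≈ 0.884900
step 5 [2.5y] zero: DF = P = 8721/10000 ≈ 0.872100
step 6 [3y] bond c/2=11/800: DF=(7351079/8000000 − 11/800·(0.971000+0.952600+0.914200+0.884900+0.872100))/(1+11/800) = 8441/10000 ≈ 0.844100
step 7 [3.5y] bond c/2=11/800: DF=(7370129/8000000 − 11/800·(0.971000+0.952600+0.914200+0.884900+0.872100+0.844100))/(1+11/800) = 167/200 ≈ 0.835000
step 8 [4y] swap r/2=1757/70982: DF=(1 − 1757/70982·(0.971000+0.952600+0.914200+0.884900+0.872100+0.844100+0.835000))/(1+1757/70982) = 8243/10000 ≈ 0.824300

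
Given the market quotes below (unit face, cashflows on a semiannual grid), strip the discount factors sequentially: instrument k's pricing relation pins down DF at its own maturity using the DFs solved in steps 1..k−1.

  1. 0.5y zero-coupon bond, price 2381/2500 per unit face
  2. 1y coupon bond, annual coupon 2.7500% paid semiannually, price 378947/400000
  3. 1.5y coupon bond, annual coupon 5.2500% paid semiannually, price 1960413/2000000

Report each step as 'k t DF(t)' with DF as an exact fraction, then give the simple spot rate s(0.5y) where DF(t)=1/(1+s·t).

1 1/2 2381/2500
2 1 576/625
3 3/2 567/625
s(0.5y) = (1/(2381/2500) − 1)/(1/2) = 238/2381 ≈ 9.9958%

step 1 [0.5y] zero: DF = P = 2381/2500 ≈ 0.952400
step 2 [1y] bond c/2=11/800: DF=(378947/400000 − 11/800·(0.952400))/(1+11/800) = 576/625 ≈ 0.921600
step 3 [1.5y] bond c/2=21/800: DF=(1960413/2000000 − 21/800·(0.952400+0.921600))/(1+21/800) = 567/625 ≈ 0.907200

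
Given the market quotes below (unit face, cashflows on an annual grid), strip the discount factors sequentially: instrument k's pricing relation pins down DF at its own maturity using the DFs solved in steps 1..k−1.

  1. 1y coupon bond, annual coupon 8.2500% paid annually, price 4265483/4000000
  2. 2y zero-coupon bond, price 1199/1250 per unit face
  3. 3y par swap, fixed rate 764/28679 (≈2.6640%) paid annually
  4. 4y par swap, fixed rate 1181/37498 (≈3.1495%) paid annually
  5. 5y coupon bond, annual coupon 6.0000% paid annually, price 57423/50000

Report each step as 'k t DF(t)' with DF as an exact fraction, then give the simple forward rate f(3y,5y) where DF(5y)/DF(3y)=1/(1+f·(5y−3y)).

1 1 9851/10000
2 2 1199/1250
3 3 2309/2500
4 4 8819/10000
5 5 1089/1250
f(3y,5y) = ((2309/2500)/(1089/1250) − 1)/(2) = 131/4356 ≈ 3.0073%

step 1 [1y] bond c/1=33/400: DF=(4265483/4000000 − 33/400·(0))/(1+33/400) = 9851/10000 ≈ 0.985100
step 2 [2y] zero: DF = P = 1199/1250 ≈ 0.959200
step 3 [3y] swap r/1=764/28679: DF=(1 − 764/28679·(0.985100+0.959200))/(1+764/28679) = 2309/2500 ≈ 0.923600
step 4 [4y] swap r/1=1181/37498: DF=(1 − 1181/37498·(0.985100+0.959200+0.923600))/(1+1181/37498) = 8819/10000 ≈ 0.881900
step 5 [5y] bond c/1=3/50: DF=(57423/50000 − 3/50·(0.985100+0.959200+0.923600+0.881900))/(1+3/50) = 1089/1250 ≈ 0.871200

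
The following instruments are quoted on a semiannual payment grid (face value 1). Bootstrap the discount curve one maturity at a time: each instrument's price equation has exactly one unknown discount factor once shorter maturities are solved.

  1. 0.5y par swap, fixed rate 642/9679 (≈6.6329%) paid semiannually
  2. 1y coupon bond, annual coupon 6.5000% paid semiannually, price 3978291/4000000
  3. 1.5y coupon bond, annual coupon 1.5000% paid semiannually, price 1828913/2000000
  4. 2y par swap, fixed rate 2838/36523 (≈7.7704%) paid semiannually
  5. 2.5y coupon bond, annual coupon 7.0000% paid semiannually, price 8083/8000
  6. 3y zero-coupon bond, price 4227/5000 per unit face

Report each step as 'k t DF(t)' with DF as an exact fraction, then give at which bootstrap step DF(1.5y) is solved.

step 1 [0.5y] swap r/2=321/9679: DF=(1 − 321/9679·(0))/(1+321/9679) = 9679/10000 ≈ 0.967900
step 2 [1y] bond c/2=13/400: DF=(3978291/4000000 − 13/400·(0.967900))/(1+13/400) = 583/625 ≈ 0.932800
step 3 [1.5y] bond c/2=3/400: DF=(1828913/2000000 − 3/400·(0.967900+0.932800))/(1+3/400) = 1787/2000 ≈ 0.893500
step 4 [2y] swap r/2=1419/36523: DF=(1 − 1419/36523·(0.967900+0.932800+0.893500))/(1+1419/36523) = 8581/10000 ≈ 0.858100
step 5 [2.5y] bond c/2=7/200: DF=(8083/8000 − 7/200·(0.967900+0.932800+0.893500+0.858100))/(1+7/200) = 8527/10000 ≈ 0.852700
step 6 [3y] zero: DF = P = 4227/5000 ≈ 0.845400

1 1/2 9679/10000
2 1 583/625
3 3/2 1787/2000
4 2 8581/10000
5 5/2 8527/10000
6 3 4227/5000
DF(1.5y) is solved at step 3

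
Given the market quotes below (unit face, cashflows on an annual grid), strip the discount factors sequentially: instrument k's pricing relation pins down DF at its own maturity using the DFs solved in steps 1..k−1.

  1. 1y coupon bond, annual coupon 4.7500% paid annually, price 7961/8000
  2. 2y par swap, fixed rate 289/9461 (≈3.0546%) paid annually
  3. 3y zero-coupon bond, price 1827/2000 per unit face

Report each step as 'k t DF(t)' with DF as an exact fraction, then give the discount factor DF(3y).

step 1 [1y] bond c/1=19/400: DF=(7961/8000 − 19/400·(0))/(1+19/400) = 19/20 ≈ 0.950000
step 2 [2y] swap r/1=289/9461: DF=(1 − 289/9461·(0.950000))/(1+289/9461) = 4711/5000 ≈ 0.942200
step 3 [3y] zero: DF = P = 1827/2000 ≈ 0.913500

1 1 19/20
2 2 4711/5000
3 3 1827/2000
DF(3y) = 1827/2000 ≈ 0.913500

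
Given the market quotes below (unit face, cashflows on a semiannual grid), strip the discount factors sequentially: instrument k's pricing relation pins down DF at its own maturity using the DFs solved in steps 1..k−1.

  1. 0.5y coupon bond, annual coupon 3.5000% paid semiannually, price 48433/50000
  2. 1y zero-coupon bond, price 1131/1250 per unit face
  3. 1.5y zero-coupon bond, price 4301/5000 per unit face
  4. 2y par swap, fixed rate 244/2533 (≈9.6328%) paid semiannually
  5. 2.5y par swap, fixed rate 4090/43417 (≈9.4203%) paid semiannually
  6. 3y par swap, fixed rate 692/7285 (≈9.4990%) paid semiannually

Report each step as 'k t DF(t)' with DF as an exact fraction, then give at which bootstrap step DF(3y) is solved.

step 1 [0.5y] bond c/2=7/400: DF=(48433/50000 − 7/400·(0))/(1+7/400) = 119/125 ≈ 0.952000
step 2 [1y] zero: DF = P = 1131/1250 ≈ 0.904800
step 3 [1.5y] zero: DF = P = 4301/5000 ≈ 0.860200
step 4 [2y] swap r/2=122/2533: DF=(1 − 122/2533·(0.952000+0.904800+0.860200))/(1+122/2533) = 2073/2500 ≈ 0.829200
step 5 [2.5y] swap r/2=2045/43417: DF=(1 − 2045/43417·(0.952000+0.904800+0.860200+0.829200))/(1+2045/43417) = 1591/2000 ≈ 0.795500
step 6 [3y] swap r/2=346/7285: DF=(1 − 346/7285·(0.952000+0.904800+0.860200+0.829200+0.795500))/(1+346/7285) = 3789/5000 ≈ 0.757800

1 1/2 119/125
2 1 1131/1250
3 3/2 4301/5000
4 2 2073/2500
5 5/2 1591/2000
6 3 3789/5000
DF(3y) is solved at step 6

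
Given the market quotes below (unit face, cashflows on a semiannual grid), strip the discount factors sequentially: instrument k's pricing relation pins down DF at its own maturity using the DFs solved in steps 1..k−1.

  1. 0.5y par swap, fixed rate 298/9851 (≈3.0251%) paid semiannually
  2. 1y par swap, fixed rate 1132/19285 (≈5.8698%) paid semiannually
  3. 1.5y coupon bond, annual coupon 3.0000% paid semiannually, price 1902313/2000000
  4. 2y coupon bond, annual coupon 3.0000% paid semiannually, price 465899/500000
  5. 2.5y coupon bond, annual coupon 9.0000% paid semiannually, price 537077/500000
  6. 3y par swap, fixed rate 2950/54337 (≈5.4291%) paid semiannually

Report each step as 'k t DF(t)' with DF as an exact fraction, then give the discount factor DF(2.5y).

step 1 [0.5y] swap r/2=149/9851: DF=(1 − 149/9851·(0))/(1+149/9851) = 9851/10000 ≈ 0.985100
step 2 [1y] swap r/2=566/19285: DF=(1 − 566/19285·(0.985100))/(1+566/19285) = 4717/5000 ≈ 0.943400
step 3 [1.5y] bond c/2=3/200: DF=(1902313/2000000 − 3/200·(0.985100+0.943400))/(1+3/200) = 4543/5000 ≈ 0.908600
step 4 [2y] bond c/2=3/200: DF=(465899/500000 − 3/200·(0.985100+0.943400+0.908600))/(1+3/200) = 8761/10000 ≈ 0.876100
step 5 [2.5y] bond c/2=9/200: DF=(537077/500000 − 9/200·(0.985100+0.943400+0.908600+0.876100))/(1+9/200) = 217/250 ≈ 0.868000
step 6 [3y] swap r/2=1475/54337: DF=(1 − 1475/54337·(0.985100+0.943400+0.908600+0.876100+0.868000))/(1+1475/54337) = 341/400 ≈ 0.852500

1 1/2 9851/10000
2 1 4717/5000
3 3/2 4543/5000
4 2 8761/10000
5 5/2 217/250
6 3 341/400
DF(2.5y) = 217/250 ≈ 0.868000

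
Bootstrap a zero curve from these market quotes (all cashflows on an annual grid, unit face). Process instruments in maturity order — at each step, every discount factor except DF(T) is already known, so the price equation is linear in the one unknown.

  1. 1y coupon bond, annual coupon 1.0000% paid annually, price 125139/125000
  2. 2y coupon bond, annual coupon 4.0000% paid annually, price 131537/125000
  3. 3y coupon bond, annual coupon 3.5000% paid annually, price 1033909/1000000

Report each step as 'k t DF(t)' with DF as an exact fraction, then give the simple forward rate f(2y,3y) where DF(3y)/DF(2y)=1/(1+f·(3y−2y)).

step 1 [1y] bond c/1=1/100: DF=(125139/125000 − 1/100·(0))/(1+1/100) = 1239/1250 ≈ 0.991200
step 2 [2y] bond c/1=1/25: DF=(131537/125000 − 1/25·(0.991200))/(1+1/25) = 9737/10000 ≈ 0.973700
step 3 [3y] bond c/1=7/200: DF=(1033909/1000000 − 7/200·(0.991200+0.973700))/(1+7/200) = 373/400 ≈ 0.932500

1 1 1239/1250
2 2 9737/10000
3 3 373/400
f(2y,3y) = ((9737/10000)/(373/400) − 1)/(1) = 412/9325 ≈ 4.4182%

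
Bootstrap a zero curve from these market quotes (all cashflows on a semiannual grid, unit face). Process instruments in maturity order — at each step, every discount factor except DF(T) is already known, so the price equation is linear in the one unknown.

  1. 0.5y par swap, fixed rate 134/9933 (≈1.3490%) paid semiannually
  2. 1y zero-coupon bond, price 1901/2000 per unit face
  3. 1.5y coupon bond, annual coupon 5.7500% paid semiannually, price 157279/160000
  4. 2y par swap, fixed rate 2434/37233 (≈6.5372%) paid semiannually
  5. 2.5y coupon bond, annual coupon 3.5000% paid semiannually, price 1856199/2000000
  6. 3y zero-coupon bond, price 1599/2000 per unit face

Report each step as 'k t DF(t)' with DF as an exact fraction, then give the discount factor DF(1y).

step 1 [0.5y] swap r/2=67/9933: DF=(1 − 67/9933·(0))/(1+67/9933) = 9933/10000 ≈ 0.993300
step 2 [1y] zero: DF = P = 1901/2000 ≈ 0.950500
step 3 [1.5y] bond c/2=23/800: DF=(157279/160000 − 23/800·(0.993300+0.950500))/(1+23/800) = 2253/2500 ≈ 0.901200
step 4 [2y] swap r/2=1217/37233: DF=(1 − 1217/37233·(0.993300+0.950500+0.901200))/(1+1217/37233) = 8783/10000 ≈ 0.878300
step 5 [2.5y] bond c/2=7/400: DF=(1856199/2000000 − 7/400·(0.993300+0.950500+0.901200+0.878300))/(1+7/400) = 8481/10000 ≈ 0.848100
step 6 [3y] zero: DF = P = 1599/2000 ≈ 0.799500

1 1/2 9933/10000
2 1 1901/2000
3 3/2 2253/2500
4 2 8783/10000
5 5/2 8481/10000
6 3 1599/2000
DF(1y) = 1901/2000 ≈ 0.950500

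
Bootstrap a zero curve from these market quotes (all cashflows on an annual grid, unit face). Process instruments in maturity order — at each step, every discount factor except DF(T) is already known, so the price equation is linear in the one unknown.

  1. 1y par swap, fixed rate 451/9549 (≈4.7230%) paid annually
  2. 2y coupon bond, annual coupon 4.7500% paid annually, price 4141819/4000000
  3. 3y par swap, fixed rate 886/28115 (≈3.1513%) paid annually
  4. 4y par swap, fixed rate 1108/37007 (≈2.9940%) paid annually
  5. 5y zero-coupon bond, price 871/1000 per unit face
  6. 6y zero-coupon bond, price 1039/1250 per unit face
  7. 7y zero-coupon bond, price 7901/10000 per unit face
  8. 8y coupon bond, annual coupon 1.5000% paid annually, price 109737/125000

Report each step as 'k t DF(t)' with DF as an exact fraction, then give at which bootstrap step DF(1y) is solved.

1 1 9549/10000
2 2 2363/2500
3 3 4557/5000
4 4 2223/2500
5 5 871/1000
6 6 1039/1250
7 7 7901/10000
8 8 3867/5000
DF(1y) is solved at step 1

step 1 [1y] swap r/1=451/9549: DF=(1 − 451/9549·(0))/(1+451/9549) = 9549/10000 ≈ 0.954900
step 2 [2y] bond c/1=19/400: DF=(4141819/4000000 − 19/400·(0.954900))/(1+19/400) = 2363/2500 ≈ 0.945200
step 3 [3y] swap r/1=886/28115: DF=(1 − 886/28115·(0.954900+0.945200))/(1+886/28115) = 4557/5000 ≈ 0.911400
step 4 [4y] swap r/1=1108/37007: DF=(1 − 1108/37007·(0.954900+0.945200+0.911400))/(1+1108/37007) = 2223/2500 ≈ 0.889200
step 5 [5y] zero: DF = P = 871/1000 ≈ 0.871000
step 6 [6y] zero: DF = P = 1039/1250 ≈ 0.831200
step 7 [7y] zero: DF = P = 7901/10000 ≈ 0.790100
step 8 [8y] bond c/1=3/200: DF=(109737/125000 − 3/200·(0.954900+0.945200+0.911400+0.889200+0.871000+0.831200+0.790100))/(1+3/200) = 3867/5000 ≈ 0.773400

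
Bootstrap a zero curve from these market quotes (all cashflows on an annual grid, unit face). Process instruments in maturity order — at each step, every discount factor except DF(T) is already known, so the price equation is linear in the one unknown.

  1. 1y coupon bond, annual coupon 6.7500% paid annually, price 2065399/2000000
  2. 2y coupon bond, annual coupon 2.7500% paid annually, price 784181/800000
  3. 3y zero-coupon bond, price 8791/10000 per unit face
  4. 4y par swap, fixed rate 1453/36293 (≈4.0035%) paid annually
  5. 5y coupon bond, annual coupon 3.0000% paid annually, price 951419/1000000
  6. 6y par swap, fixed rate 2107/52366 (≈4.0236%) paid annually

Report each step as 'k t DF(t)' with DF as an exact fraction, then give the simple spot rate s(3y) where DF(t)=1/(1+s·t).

step 1 [1y] bond c/1=27/400: DF=(2065399/2000000 − 27/400·(0))/(1+27/400) = 4837/5000 ≈ 0.967400
step 2 [2y] bond c/1=11/400: DF=(784181/800000 − 11/400·(0.967400))/(1+11/400) = 9281/10000 ≈ 0.928100
step 3 [3y] zero: DF = P = 8791/10000 ≈ 0.879100
step 4 [4y] swap r/1=1453/36293: DF=(1 − 1453/36293·(0.967400+0.928100+0.879100))/(1+1453/36293) = 8547/10000 ≈ 0.854700
step 5 [5y] bond c/1=3/100: DF=(951419/1000000 − 3/100·(0.967400+0.928100+0.879100+0.854700))/(1+3/100) = 409/500 ≈ 0.818000
step 6 [6y] swap r/1=2107/52366: DF=(1 − 2107/52366·(0.967400+0.928100+0.879100+0.854700+0.818000))/(1+2107/52366) = 7893/10000 ≈ 0.789300

1 1 4837/5000
2 2 9281/10000
3 3 8791/10000
4 4 8547/10000
5 5 409/500
6 6 7893/10000
s(3y) = (1/(8791/10000) − 1)/(3) = 403/8791 ≈ 4.5842%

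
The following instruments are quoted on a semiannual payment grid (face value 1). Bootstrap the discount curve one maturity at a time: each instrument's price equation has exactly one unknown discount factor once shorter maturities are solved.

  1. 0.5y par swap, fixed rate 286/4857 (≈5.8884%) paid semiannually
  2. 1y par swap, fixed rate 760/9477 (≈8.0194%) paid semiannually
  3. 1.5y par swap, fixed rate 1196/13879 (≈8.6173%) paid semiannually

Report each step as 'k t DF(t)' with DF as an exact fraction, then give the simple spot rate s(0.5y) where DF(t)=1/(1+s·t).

step 1 [0.5y] swap r/2=143/4857: DF=(1 − 143/4857·(0))/(1+143/4857) = 4857/5000 ≈ 0.971400
step 2 [1y] swap r/2=380/9477: DF=(1 − 380/9477·(0.971400))/(1+380/9477) = 231/250 ≈ 0.924000
step 3 [1.5y] swap r/2=598/13879: DF=(1 − 598/13879·(0.971400+0.924000))/(1+598/13879) = 2201/2500 ≈ 0.880400

1 1/2 4857/5000
2 1 231/250
3 3/2 2201/2500
s(0.5y) = (1/(4857/5000) − 1)/(1/2) = 286/4857 ≈ 5.8884%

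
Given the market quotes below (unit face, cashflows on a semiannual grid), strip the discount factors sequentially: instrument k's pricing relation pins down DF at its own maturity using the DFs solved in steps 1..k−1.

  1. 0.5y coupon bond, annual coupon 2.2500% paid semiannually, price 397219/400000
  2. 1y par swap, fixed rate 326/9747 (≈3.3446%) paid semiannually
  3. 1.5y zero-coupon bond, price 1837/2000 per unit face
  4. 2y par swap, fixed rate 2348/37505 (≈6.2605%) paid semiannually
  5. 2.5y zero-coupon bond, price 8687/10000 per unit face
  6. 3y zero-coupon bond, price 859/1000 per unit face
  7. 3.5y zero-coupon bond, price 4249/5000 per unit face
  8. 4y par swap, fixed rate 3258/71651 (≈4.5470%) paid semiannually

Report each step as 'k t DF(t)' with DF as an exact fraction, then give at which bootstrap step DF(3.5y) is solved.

step 1 [0.5y] bond c/2=9/800: DF=(397219/400000 − 9/800·(0))/(1+9/800) = 491/500 ≈ 0.982000
step 2 [1y] swap r/2=163/9747: DF=(1 − 163/9747·(0.982000))/(1+163/9747) = 4837/5000 ≈ 0.967400
step 3 [1.5y] zero: DF = P = 1837/2000 ≈ 0.918500
step 4 [2y] swap r/2=1174/37505: DF=(1 − 1174/37505·(0.982000+0.967400+0.918500))/(1+1174/37505) = 4413/5000 ≈ 0.882600
step 5 [2.5y] zero: DF = P = 8687/10000 ≈ 0.868700
step 6 [3y] zero: DF = P = 859/1000 ≈ 0.859000
step 7 [3.5y] zero: DF = P = 4249/5000 ≈ 0.849800
step 8 [4y] swap r/2=1629/71651: DF=(1 − 1629/71651·(0.982000+0.967400+0.918500+0.882600+0.868700+0.859000+0.849800))/(1+1629/71651) = 8371/10000 ≈ 0.837100

1 1/2 491/500
2 1 4837/5000
3 3/2 1837/2000
4 2 4413/5000
5 5/2 8687/10000
6 3 859/1000
7 7/2 4249/5000
8 4 8371/10000
DF(3.5y) is solved at step 7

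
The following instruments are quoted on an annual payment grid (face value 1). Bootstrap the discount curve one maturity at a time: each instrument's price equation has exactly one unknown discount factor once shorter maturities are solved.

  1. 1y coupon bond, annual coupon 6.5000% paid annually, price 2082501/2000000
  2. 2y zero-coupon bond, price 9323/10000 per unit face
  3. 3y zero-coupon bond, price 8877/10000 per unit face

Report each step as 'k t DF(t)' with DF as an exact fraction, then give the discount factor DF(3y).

step 1 [1y] bond c/1=13/200: DF=(2082501/2000000 − 13/200·(0))/(1+13/200) = 9777/10000 ≈ 0.977700
step 2 [2y] zero: DF = P = 9323/10000 ≈ 0.932300
step 3 [3y] zero: DF = P = 8877/10000 ≈ 0.887700

1 1 9777/10000
2 2 9323/10000
3 3 8877/10000
DF(3y) = 8877/10000 ≈ 0.887700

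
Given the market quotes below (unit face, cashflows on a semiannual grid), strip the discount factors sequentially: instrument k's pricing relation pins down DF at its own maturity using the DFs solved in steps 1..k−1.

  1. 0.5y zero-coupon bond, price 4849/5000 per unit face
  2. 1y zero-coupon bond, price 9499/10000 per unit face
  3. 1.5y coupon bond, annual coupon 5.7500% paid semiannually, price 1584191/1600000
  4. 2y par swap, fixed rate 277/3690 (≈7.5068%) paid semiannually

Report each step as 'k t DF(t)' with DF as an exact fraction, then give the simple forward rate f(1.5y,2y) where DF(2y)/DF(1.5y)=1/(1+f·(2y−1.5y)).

1 1/2 4849/5000
2 1 9499/10000
3 3/2 568/625
4 2 1723/2000
f(1.5y,2y) = ((568/625)/(1723/2000) − 1)/(1/2) = 946/8615 ≈ 10.9808%

step 1 [0.5y] zero: DF = P = 4849/5000 ≈ 0.969800
step 2 [1y] zero: DF = P = 9499/10000 ≈ 0.949900
step 3 [1.5y] bond c/2=23/800: DF=(1584191/1600000 − 23/800·(0.969800+0.949900))/(1+23/800) = 568/625 ≈ 0.908800
step 4 [2y] swap r/2=277/7380: DF=(1 − 277/7380·(0.969800+0.949900+0.908800))/(1+277/7380) = 1723/2000 ≈ 0.861500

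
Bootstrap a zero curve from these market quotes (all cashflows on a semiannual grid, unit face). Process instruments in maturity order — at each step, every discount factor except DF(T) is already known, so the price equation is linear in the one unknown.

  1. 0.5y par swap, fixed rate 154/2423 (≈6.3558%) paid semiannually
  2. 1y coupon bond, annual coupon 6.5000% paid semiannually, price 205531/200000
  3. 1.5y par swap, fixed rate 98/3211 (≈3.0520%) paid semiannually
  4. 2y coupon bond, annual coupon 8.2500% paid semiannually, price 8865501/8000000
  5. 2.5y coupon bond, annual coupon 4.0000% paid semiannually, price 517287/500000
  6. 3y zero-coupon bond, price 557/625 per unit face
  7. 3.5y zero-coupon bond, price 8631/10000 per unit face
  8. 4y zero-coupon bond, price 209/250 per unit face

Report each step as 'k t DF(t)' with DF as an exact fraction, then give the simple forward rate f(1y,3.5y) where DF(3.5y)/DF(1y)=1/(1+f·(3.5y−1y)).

step 1 [0.5y] swap r/2=77/2423: DF=(1 − 77/2423·(0))/(1+77/2423) = 2423/2500 ≈ 0.969200
step 2 [1y] bond c/2=13/400: DF=(205531/200000 − 13/400·(0.969200))/(1+13/400) = 603/625 ≈ 0.964800
step 3 [1.5y] swap r/2=49/3211: DF=(1 − 49/3211·(0.969200+0.964800))/(1+49/3211) = 9559/10000 ≈ 0.955900
step 4 [2y] bond c/2=33/800: DF=(8865501/8000000 − 33/800·(0.969200+0.964800+0.955900))/(1+33/800) = 4749/5000 ≈ 0.949800
step 5 [2.5y] bond c/2=1/50: DF=(517287/500000 − 1/50·(0.969200+0.964800+0.955900+0.949800))/(1+1/50) = 939/1000 ≈ 0.939000
step 6 [3y] zero: DF = P = 557/625 ≈ 0.891200
step 7 [3.5y] zero: DF = P = 8631/10000 ≈ 0.863100
step 8 [4y] zero: DF = P = 209/250 ≈ 0.836000

1 1/2 2423/2500
2 1 603/625
3 3/2 9559/10000
4 2 4749/5000
5 5/2 939/1000
6 3 557/625
7 7/2 8631/10000
8 4 209/250
f(1y,3.5y) = ((603/625)/(8631/10000) − 1)/(5/2) = 226/4795 ≈ 4.7132%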